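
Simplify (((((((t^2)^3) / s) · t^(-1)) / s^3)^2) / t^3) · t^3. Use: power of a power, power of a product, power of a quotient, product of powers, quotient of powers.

s^(-8)t^10

(((((((t^2)^3) / s) · t^(-1)) / s^3)^2) / t^3) · t^3
= (((((((t^2)^3) / s) · t^(-1))^2) / ((s^3)^2)) / t^3) · t^3    [power of a quotient]
= (((((((t^2)^3) / s)^2) · ((t^(-1))^2)) / ((s^3)^2)) / t^3) · t^3    [power of a product]
= (((((((t^2)^3)^2) / (s^2)) · ((t^(-1))^2)) / ((s^3)^2)) / t^3) · t^3    [power of a quotient]
= ((((((t^2)^6) / (s^2)) · ((t^(-1))^2)) / ((s^3)^2)) / t^3) · t^3    [power of a power]
= ((((t^12 / (s^2)) · ((t^(-1))^2)) / ((s^3)^2)) / t^3) · t^3    [power of a power]
= ((((t^12 / s^2) · t^(-2)) / ((s^3)^2)) / t^3) · t^3    [power of a power]
= ((((t^12 / s^2) · t^(-2)) / s^6) / t^3) · t^3    [power of a power]
= s^(-8)t^10    [quotient of powers; product of powers]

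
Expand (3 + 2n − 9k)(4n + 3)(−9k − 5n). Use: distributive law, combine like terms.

(3 + 2n − 9k)(4n + 3)(−9k − 5n)
= (12n + 9 + 8n^2 + 6n − 36kn − 27k)(−9k − 5n)    [distributive law]
= (18n + 9 + 8n^2 − 36kn − 27k)(−9k − 5n)    [combine like terms]
= −162kn − 90n^2 − 81k − 45n − 72kn^2 − 40n^3 + 324k^2n + 180kn^2 + 243k^2 + 135kn    [distributive law]
= −27kn − 90n^2 − 81k − 45n + 108kn^2 − 40n^3 + 324k^2n + 243k^2    [combine like terms]

−27kn − 90n^2 − 81k − 45n + 108kn^2 − 40n^3 + 324k^2n + 243k^2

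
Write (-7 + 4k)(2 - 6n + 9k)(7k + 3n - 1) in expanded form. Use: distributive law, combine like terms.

-43k - 84n + 14 + 153kn + 126n^2 - 421k^2 - 60k^2n - 72kn^2 + 252k^3

(-7 + 4k)(2 - 6n + 9k)(7k + 3n - 1)
= (-14 + 42n - 63k + 8k - 24kn + 36k^2)(7k + 3n - 1)    [distributive law]
= (-14 + 42n - 55k - 24kn + 36k^2)(7k + 3n - 1)    [combine like terms]
= -98k - 42n + 14 + 294kn + 126n^2 - 42n - 385k^2 - 165kn + 55k - 168k^2n - 72kn^2 + 24kn + 252k^3 + 108k^2n - 36k^2    [distributive law]
= -43k - 84n + 14 + 153kn + 126n^2 - 421k^2 - 60k^2n - 72kn^2 + 252k^3    [combine like terms]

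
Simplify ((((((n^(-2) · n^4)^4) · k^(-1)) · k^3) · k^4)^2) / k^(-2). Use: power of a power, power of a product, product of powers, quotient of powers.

k^14n^16

((((((n^(-2) · n^4)^4) · k^(-1)) · k^3) · k^4)^2) / k^(-2)
= ((((((n^(-2) · n^4)^4) · k^(-1)) · k^3)^2) · ((k^4)^2)) / k^(-2)    [power of a product]
= ((((((n^(-2) · n^4)^4) · k^(-1))^2) · ((k^3)^2)) · ((k^4)^2)) / k^(-2)    [power of a product]
= ((((((n^(-2) · n^4)^4)^2) · ((k^(-1))^2)) · ((k^3)^2)) · ((k^4)^2)) / k^(-2)    [power of a product]
= (((((n^(-2) · n^4)^8) · ((k^(-1))^2)) · ((k^3)^2)) · ((k^4)^2)) / k^(-2)    [power of a power]
= ((((((n^(-2))^8) · ((n^4)^8)) · ((k^(-1))^2)) · ((k^3)^2)) · ((k^4)^2)) / k^(-2)    [power of a product]
= ((((n^(-16) · ((n^4)^8)) · ((k^(-1))^2)) · ((k^3)^2)) · ((k^4)^2)) / k^(-2)    [power of a power]
= ((((n^(-16) · n^32) · ((k^(-1))^2)) · ((k^3)^2)) · ((k^4)^2)) / k^(-2)    [power of a power]
= (((n^16 · ((k^(-1))^2)) · ((k^3)^2)) · ((k^4)^2)) / k^(-2)    [product of powers]
= (((n^16 · k^(-2)) · ((k^3)^2)) · ((k^4)^2)) / k^(-2)    [power of a power]
= (((n^16 · k^(-2)) · k^6) · ((k^4)^2)) / k^(-2)    [power of a power]
= (((n^16 · k^(-2)) · k^6) · k^8) / k^(-2)    [power of a power]
= k^14n^16    [quotient of powers; product of powers]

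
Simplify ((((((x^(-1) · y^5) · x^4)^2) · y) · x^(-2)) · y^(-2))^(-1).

((((((x^(-1) · y^5) · x^4)^2) · y) · x^(-2)) · y^(-2))^(-1)
= ((((((x^(-1) · y^5) · x^4)^2) · y) · x^(-2))^(-1)) · ((y^(-2))^(-1))    [power of a product]
= ((((((x^(-1) · y^5) · x^4)^2) · y)^(-1)) · ((x^(-2))^(-1))) · ((y^(-2))^(-1))    [power of a product]
= ((((((x^(-1) · y^5) · x^4)^2)^(-1)) · (y^(-1))) · ((x^(-2))^(-1))) · ((y^(-2))^(-1))    [power of a product]
= (((((x^(-1) · y^5) · x^4)^(-2)) · (y^(-1))) · ((x^(-2))^(-1))) · ((y^(-2))^(-1))    [power of a power]
= (((((x^(-1) · y^5)^(-2)) · ((x^4)^(-2))) · (y^(-1))) · ((x^(-2))^(-1))) · ((y^(-2))^(-1))    [power of a product]
= ((((((x^(-1))^(-2)) · ((y^5)^(-2))) · ((x^4)^(-2))) · (y^(-1))) · ((x^(-2))^(-1))) · ((y^(-2))^(-1))    [power of a product]
= ((((x^2 · ((y^5)^(-2))) · ((x^4)^(-2))) · (y^(-1))) · ((x^(-2))^(-1))) · ((y^(-2))^(-1))    [power of a power]
= ((((x^2 · y^(-10)) · ((x^4)^(-2))) · (y^(-1))) · ((x^(-2))^(-1))) · ((y^(-2))^(-1))    [power of a power]
= ((((x^2 · y^(-10)) · x^(-8)) · (y^(-1))) · ((x^(-2))^(-1))) · ((y^(-2))^(-1))    [power of a power]
= ((((x^2 · y^(-10)) · x^(-8)) · y^(-1)) · x^2) · ((y^(-2))^(-1))    [power of a power]
= ((((x^2 · y^(-10)) · x^(-8)) · y^(-1)) · x^2) · y^2    [power of a power]
= x^(-4)·y^(-9)    [product of powers]

x^(-4)·y^(-9)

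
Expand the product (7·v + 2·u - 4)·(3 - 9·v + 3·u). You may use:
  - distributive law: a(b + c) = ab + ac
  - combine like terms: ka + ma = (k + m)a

57·v - 63·v² + 3·u·v - 6·u + 6·u² - 12

(7·v + 2·u - 4)·(3 - 9·v + 3·u)
= 21·v - 63·v² + 21·u·v + 6·u - 18·u·v + 6·u² - 12 + 36·v - 12·u    [distributive law]
= 57·v - 63·v² + 3·u·v - 6·u + 6·u² - 12    [combine like terms]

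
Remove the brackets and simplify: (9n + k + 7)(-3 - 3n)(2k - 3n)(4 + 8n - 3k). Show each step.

(9n + k + 7)(-3 - 3n)(2k - 3n)(4 + 8n - 3k)
= (-27n - 27n^2 - 3k - 3kn - 21 - 21n)(2k - 3n)(4 + 8n - 3k)    [distributive law]
= (-48n - 27n^2 - 3k - 3kn - 21)(2k - 3n)(4 + 8n - 3k)    [combine like terms]
= (-96kn + 144n^2 - 54kn^2 + 81n^3 - 6k^2 + 9kn - 6k^2n + 9kn^2 - 42k + 63n)(4 + 8n - 3k)    [distributive law]
= (-87kn + 144n^2 - 45kn^2 + 81n^3 - 6k^2 - 6k^2n - 42k + 63n)(4 + 8n - 3k)    [combine like terms]
= -348kn - 696kn^2 + 261k^2n + 576n^2 + 1152n^3 - 432kn^2 - 180kn^2 - 360kn^3 + 135k^2n^2 + 324n^3 + 648n^4 - 243kn^3 - 24k^2 - 48k^2n + 18k^3 - 24k^2n - 48k^2n^2 + 18k^3n - 168k - 336kn + 126k^2 + 252n + 504n^2 - 189kn    [distributive law]
= -873kn - 1308kn^2 + 189k^2n + 1080n^2 + 1476n^3 - 603kn^3 + 87k^2n^2 + 648n^4 + 102k^2 + 18k^3 + 18k^3n - 168k + 252n    [combine like terms]

-873kn - 1308kn^2 + 189k^2n + 1080n^2 + 1476n^3 - 603kn^3 + 87k^2n^2 + 648n^4 + 102k^2 + 18k^3 + 18k^3n - 168k + 252n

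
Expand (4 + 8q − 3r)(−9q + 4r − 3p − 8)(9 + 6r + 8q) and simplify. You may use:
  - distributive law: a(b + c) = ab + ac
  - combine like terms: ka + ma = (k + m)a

(4 + 8q − 3r)(−9q + 4r − 3p − 8)(9 + 6r + 8q)
= (−36q + 16r − 12p − 32 − 72q² + 32qr − 24pq − 64q + 27qr − 12r² + 9pr + 24r)(9 + 6r + 8q)    [distributive law]
= (−100q + 40r − 12p − 32 − 72q² + 59qr − 24pq − 12r² + 9pr)(9 + 6r + 8q)    [combine like terms]
= −900q − 600qr − 800q² + 360r + 240r² + 320qr − 108p − 72pr − 96pq − 288 − 192r − 256q − 648q² − 432q²r − 576q³ + 531qr + 354qr² + 472q²r − 216pq − 144pqr − 192pq² − 108r² − 72r³ − 96qr² + 81pr + 54pr² + 72pqr    [distributive law]
= −1156q + 251qr − 1448q² + 168r + 132r² − 108p + 9pr − 312pq − 288 + 40q²r − 576q³ + 258qr² − 72pqr − 192pq² − 72r³ + 54pr²    [combine like terms]

−1156q + 251qr − 1448q² + 168r + 132r² − 108p + 9pr − 312pq − 288 + 40q²r − 576q³ + 258qr² − 72pqr − 192pq² − 72r³ + 54pr²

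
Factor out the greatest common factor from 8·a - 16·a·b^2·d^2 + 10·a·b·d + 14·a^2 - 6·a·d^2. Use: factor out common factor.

8·a - 16·a·b^2·d^2 + 10·a·b·d + 14·a^2 - 6·a·d^2
= 2(4·a - 8·a·b^2·d^2 + 5·a·b·d + 7·a^2 - 3·a·d^2)    [factor out 2]
= 2·a(4 - 8·b^2·d^2 + 5·b·d + 7·a - 3·d^2)    [factor out a]

2·a(4 - 8·b^2·d^2 + 5·b·d + 7·a - 3·d^2)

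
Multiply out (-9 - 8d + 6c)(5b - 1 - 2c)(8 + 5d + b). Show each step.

(-9 - 8d + 6c)(5b - 1 - 2c)(8 + 5d + b)
= (-45b + 9 + 18c - 40bd + 8d + 16cd + 30bc - 6c - 12c²)(8 + 5d + b)    [distributive law]
= (-45b + 9 + 12c - 40bd + 8d + 16cd + 30bc - 12c²)(8 + 5d + b)    [combine like terms]
= -360b - 225bd - 45b² + 72 + 45d + 9b + 96c + 60cd + 12bc - 320bd - 200bd² - 40b²d + 64d + 40d² + 8bd + 128cd + 80cd² + 16bcd + 240bc + 150bcd + 30b²c - 96c² - 60c²d - 12bc²    [distributive law]
= -351b - 537bd - 45b² + 72 + 109d + 96c + 188cd + 252bc - 200bd² - 40b²d + 40d² + 80cd² + 166bcd + 30b²c - 96c² - 60c²d - 12bc²    [combine like terms]

-351b - 537bd - 45b² + 72 + 109d + 96c + 188cd + 252bc - 200bd² - 40b²d + 40d² + 80cd² + 166bcd + 30b²c - 96c² - 60c²d - 12bc²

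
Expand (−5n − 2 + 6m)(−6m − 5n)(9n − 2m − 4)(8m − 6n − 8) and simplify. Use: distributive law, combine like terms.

(−5n − 2 + 6m)(−6m − 5n)(9n − 2m − 4)(8m − 6n − 8)
= (30mn + 25n² + 12m + 10n − 36m² − 30mn)(9n − 2m − 4)(8m − 6n − 8)    [distributive law]
= (25n² + 12m + 10n − 36m²)(9n − 2m − 4)(8m − 6n − 8)    [combine like terms]
= (225n³ − 50mn² − 100n² + 108mn − 24m² − 48m + 90n² − 20mn − 40n − 324m²n + 72m³ + 144m²)(8m − 6n − 8)    [distributive law]
= (225n³ − 50mn² − 10n² + 88mn + 120m² − 48m − 40n − 324m²n + 72m³)(8m − 6n − 8)    [combine like terms]
= 1800mn³ − 1350n⁴ − 1800n³ − 400m²n² + 300mn³ + 400mn² − 80mn² + 60n³ + 80n² + 704m²n − 528mn² − 704mn + 960m³ − 720m²n − 960m² − 384m² + 288mn + 384m − 320mn + 240n² + 320n − 2592m³n + 1944m²n² + 2592m²n + 576m⁴ − 432m³n − 576m³    [distributive law]
= 2100mn³ − 1350n⁴ − 1740n³ + 1544m²n² − 208mn² + 320n² + 2576m²n − 736mn + 384m³ − 1344m² + 384m + 320n − 3024m³n + 576m⁴    [combine like terms]

2100mn³ − 1350n⁴ − 1740n³ + 1544m²n² − 208mn² + 320n² + 2576m²n − 736mn + 384m³ − 1344m² + 384m + 320n − 3024m³n + 576m⁴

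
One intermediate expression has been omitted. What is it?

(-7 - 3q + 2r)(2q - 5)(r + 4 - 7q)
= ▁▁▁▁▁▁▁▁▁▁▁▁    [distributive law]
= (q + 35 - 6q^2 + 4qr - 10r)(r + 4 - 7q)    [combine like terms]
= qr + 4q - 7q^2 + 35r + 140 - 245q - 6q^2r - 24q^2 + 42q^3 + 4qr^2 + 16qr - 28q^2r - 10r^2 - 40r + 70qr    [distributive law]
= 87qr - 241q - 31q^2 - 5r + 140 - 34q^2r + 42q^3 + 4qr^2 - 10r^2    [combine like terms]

After distributive law, the bracketed line is:

(-14q + 35 - 6q^2 + 15q + 4qr - 10r)(r + 4 - 7q)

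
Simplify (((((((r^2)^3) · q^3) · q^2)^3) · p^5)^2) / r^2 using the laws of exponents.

(((((((r^2)^3) · q^3) · q^2)^3) · p^5)^2) / r^2
= (((((((r^2)^3) · q^3) · q^2)^3)^2) · ((p^5)^2)) / r^2    [power of a product]
= ((((((r^2)^3) · q^3) · q^2)^6) · ((p^5)^2)) / r^2    [power of a power]
= ((((((r^2)^3) · q^3)^6) · ((q^2)^6)) · ((p^5)^2)) / r^2    [power of a product]
= ((((((r^2)^3)^6) · ((q^3)^6)) · ((q^2)^6)) · ((p^5)^2)) / r^2    [power of a product]
= (((((r^2)^18) · ((q^3)^6)) · ((q^2)^6)) · ((p^5)^2)) / r^2    [power of a power]
= (((r^36 · ((q^3)^6)) · ((q^2)^6)) · ((p^5)^2)) / r^2    [power of a power]
= (((r^36 · q^18) · ((q^2)^6)) · ((p^5)^2)) / r^2    [power of a power]
= (((r^36 · q^18) · q^12) · ((p^5)^2)) / r^2    [power of a power]
= (((r^36 · q^18) · q^12) · p^10) / r^2    [power of a power]
= p^10·q^30·r^34    [quotient of powers; product of powers]

p^10·q^30·r^34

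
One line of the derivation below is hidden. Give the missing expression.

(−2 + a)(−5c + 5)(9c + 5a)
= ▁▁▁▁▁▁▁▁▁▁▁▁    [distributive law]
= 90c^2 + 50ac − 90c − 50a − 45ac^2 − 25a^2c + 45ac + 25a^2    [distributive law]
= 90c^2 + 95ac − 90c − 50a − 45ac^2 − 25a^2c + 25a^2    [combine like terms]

Applying distributive law to the line above:

(10c − 10 − 5ac + 5a)(9c + 5a)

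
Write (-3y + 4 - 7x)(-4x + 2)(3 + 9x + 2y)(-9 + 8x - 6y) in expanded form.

(-3y + 4 - 7x)(-4x + 2)(3 + 9x + 2y)(-9 + 8x - 6y)
= (12xy - 6y - 16x + 8 + 28x^2 - 14x)(3 + 9x + 2y)(-9 + 8x - 6y)    [distributive law]
= (12xy - 6y - 30x + 8 + 28x^2)(3 + 9x + 2y)(-9 + 8x - 6y)    [combine like terms]
= (36xy + 108x^2y + 24xy^2 - 18y - 54xy - 12y^2 - 90x - 270x^2 - 60xy + 24 + 72x + 16y + 84x^2 + 252x^3 + 56x^2y)(-9 + 8x - 6y)    [distributive law]
= (-78xy + 164x^2y + 24xy^2 - 2y - 12y^2 - 18x - 186x^2 + 24 + 252x^3)(-9 + 8x - 6y)    [combine like terms]
= 702xy - 624x^2y + 468xy^2 - 1476x^2y + 1312x^3y - 984x^2y^2 - 216xy^2 + 192x^2y^2 - 144xy^3 + 18y - 16xy + 12y^2 + 108y^2 - 96xy^2 + 72y^3 + 162x - 144x^2 + 108xy + 1674x^2 - 1488x^3 + 1116x^2y - 216 + 192x - 144y - 2268x^3 + 2016x^4 - 1512x^3y    [distributive law]
= 794xy - 984x^2y + 156xy^2 - 200x^3y - 792x^2y^2 - 144xy^3 - 126y + 120y^2 + 72y^3 + 354x + 1530x^2 - 3756x^3 - 216 + 2016x^4    [combine like terms]

794xy - 984x^2y + 156xy^2 - 200x^3y - 792x^2y^2 - 144xy^3 - 126y + 120y^2 + 72y^3 + 354x + 1530x^2 - 3756x^3 - 216 + 2016x^4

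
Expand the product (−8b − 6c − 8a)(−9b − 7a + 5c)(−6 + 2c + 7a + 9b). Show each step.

−432b^2 + 270b^2c + 1656ab^2 + 648b^3 − 768ab + 372abc + 1400a^2b − 84bc − 242bc^2 − 12ac − 206ac^2 + 126a^2c + 180c^2 − 60c^3 − 336a^2 + 392a^3

(−8b − 6c − 8a)(−9b − 7a + 5c)(−6 + 2c + 7a + 9b)
= (72b^2 + 56ab − 40bc + 54bc + 42ac − 30c^2 + 72ab + 56a^2 − 40ac)(−6 + 2c + 7a + 9b)    [distributive law]
= (72b^2 + 128ab + 14bc + 2ac − 30c^2 + 56a^2)(−6 + 2c + 7a + 9b)    [combine like terms]
= −432b^2 + 144b^2c + 504ab^2 + 648b^3 − 768ab + 256abc + 896a^2b + 1152ab^2 − 84bc + 28bc^2 + 98abc + 126b^2c − 12ac + 4ac^2 + 14a^2c + 18abc + 180c^2 − 60c^3 − 210ac^2 − 270bc^2 − 336a^2 + 112a^2c + 392a^3 + 504a^2b    [distributive law]
= −432b^2 + 270b^2c + 1656ab^2 + 648b^3 − 768ab + 372abc + 1400a^2b − 84bc − 242bc^2 − 12ac − 206ac^2 + 126a^2c + 180c^2 − 60c^3 − 336a^2 + 392a^3    [combine like terms]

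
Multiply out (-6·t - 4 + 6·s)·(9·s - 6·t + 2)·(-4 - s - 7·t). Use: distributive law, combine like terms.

(-6·t - 4 + 6·s)·(9·s - 6·t + 2)·(-4 - s - 7·t)
= (-54·s·t + 36·t^2 - 12·t - 36·s + 24·t - 8 + 54·s^2 - 36·s·t + 12·s)·(-4 - s - 7·t)    [distributive law]
= (-90·s·t + 36·t^2 + 12·t - 24·s - 8 + 54·s^2)·(-4 - s - 7·t)    [combine like terms]
= 360·s·t + 90·s^2·t + 630·s·t^2 - 144·t^2 - 36·s·t^2 - 252·t^3 - 48·t - 12·s·t - 84·t^2 + 96·s + 24·s^2 + 168·s·t + 32 + 8·s + 56·t - 216·s^2 - 54·s^3 - 378·s^2·t    [distributive law]
= 516·s·t - 288·s^2·t + 594·s·t^2 - 228·t^2 - 252·t^3 + 8·t + 104·s - 192·s^2 + 32 - 54·s^3    [combine like terms]

516·s·t - 288·s^2·t + 594·s·t^2 - 228·t^2 - 252·t^3 + 8·t + 104·s - 192·s^2 + 32 - 54·s^3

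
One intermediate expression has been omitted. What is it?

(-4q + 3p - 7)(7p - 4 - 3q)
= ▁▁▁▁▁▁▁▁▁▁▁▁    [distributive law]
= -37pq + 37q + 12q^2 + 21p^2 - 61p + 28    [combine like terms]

Applying distributive law to the line above:

-28pq + 16q + 12q^2 + 21p^2 - 12p - 9pq - 49p + 28 + 21q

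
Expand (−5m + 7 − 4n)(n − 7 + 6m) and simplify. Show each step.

(−5m + 7 − 4n)(n − 7 + 6m)
= −5mn + 35m − 30m^2 + 7n − 49 + 42m − 4n^2 + 28n − 24mn    [distributive law]
= −29mn + 77m − 30m^2 + 35n − 49 − 4n^2    [combine like terms]

−29mn + 77m − 30m^2 + 35n − 49 − 4n^2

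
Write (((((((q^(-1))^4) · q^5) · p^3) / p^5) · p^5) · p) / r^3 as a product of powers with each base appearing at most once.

(((((((q^(-1))^4) · q^5) · p^3) / p^5) · p^5) · p) / r^3
= (((((q^(-4) · q^5) · p^3) / p^5) · p^5) · p) / r^3    [power of a power]
= ((((q · p^3) / p^5) · p^5) · p) / r^3    [product of powers]
= p^4qr^(-3)    [quotient of powers; product of powers]

p^4qr^(-3)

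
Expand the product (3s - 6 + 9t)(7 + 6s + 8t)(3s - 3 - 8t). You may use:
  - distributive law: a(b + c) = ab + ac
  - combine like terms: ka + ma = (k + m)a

-99s^2 - 81s - 69st + 54s^3 + 90s^2t - 408st^2 + 126 + 291t - 336t^2 - 576t^3

(3s - 6 + 9t)(7 + 6s + 8t)(3s - 3 - 8t)
= (21s + 18s^2 + 24st - 42 - 36s - 48t + 63t + 54st + 72t^2)(3s - 3 - 8t)    [distributive law]
= (-15s + 18s^2 + 78st - 42 + 15t + 72t^2)(3s - 3 - 8t)    [combine like terms]
= -45s^2 + 45s + 120st + 54s^3 - 54s^2 - 144s^2t + 234s^2t - 234st - 624st^2 - 126s + 126 + 336t + 45st - 45t - 120t^2 + 216st^2 - 216t^2 - 576t^3    [distributive law]
= -99s^2 - 81s - 69st + 54s^3 + 90s^2t - 408st^2 + 126 + 291t - 336t^2 - 576t^3    [combine like terms]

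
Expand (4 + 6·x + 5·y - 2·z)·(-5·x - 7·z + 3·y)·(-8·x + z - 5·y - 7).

370·x^2 + 428·x·z + 53·x·y + 140·x - 126·z^2 + 439·y·z + 196·z - 165·y^2 - 84·y + 240·x^3 + 226·x^2·z + 206·x^2·y - 144·x·z^2 + 481·x·y·z - 85·x·y^2 - 111·y·z^2 + 220·y^2·z - 75·y^3 + 14·z^3

(4 + 6·x + 5·y - 2·z)·(-5·x - 7·z + 3·y)·(-8·x + z - 5·y - 7)
= (-20·x - 28·z + 12·y - 30·x^2 - 42·x·z + 18·x·y - 25·x·y - 35·y·z + 15·y^2 + 10·x·z + 14·z^2 - 6·y·z)·(-8·x + z - 5·y - 7)    [distributive law]
= (-20·x - 28·z + 12·y - 30·x^2 - 32·x·z - 7·x·y - 41·y·z + 15·y^2 + 14·z^2)·(-8·x + z - 5·y - 7)    [combine like terms]
= 160·x^2 - 20·x·z + 100·x·y + 140·x + 224·x·z - 28·z^2 + 140·y·z + 196·z - 96·x·y + 12·y·z - 60·y^2 - 84·y + 240·x^3 - 30·x^2·z + 150·x^2·y + 210·x^2 + 256·x^2·z - 32·x·z^2 + 160·x·y·z + 224·x·z + 56·x^2·y - 7·x·y·z + 35·x·y^2 + 49·x·y + 328·x·y·z - 41·y·z^2 + 205·y^2·z + 287·y·z - 120·x·y^2 + 15·y^2·z - 75·y^3 - 105·y^2 - 112·x·z^2 + 14·z^3 - 70·y·z^2 - 98·z^2    [distributive law]
= 370·x^2 + 428·x·z + 53·x·y + 140·x - 126·z^2 + 439·y·z + 196·z - 165·y^2 - 84·y + 240·x^3 + 226·x^2·z + 206·x^2·y - 144·x·z^2 + 481·x·y·z - 85·x·y^2 - 111·y·z^2 + 220·y^2·z - 75·y^3 + 14·z^3    [combine like terms]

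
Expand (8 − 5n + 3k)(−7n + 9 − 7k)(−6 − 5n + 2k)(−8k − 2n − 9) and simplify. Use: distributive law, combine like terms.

(8 − 5n + 3k)(−7n + 9 − 7k)(−6 − 5n + 2k)(−8k − 2n − 9)
= (−56n + 72 − 56k + 35n^2 − 45n + 35kn − 21kn + 27k − 21k^2)(−6 − 5n + 2k)(−8k − 2n − 9)    [distributive law]
= (−101n + 72 − 29k + 35n^2 + 14kn − 21k^2)(−6 − 5n + 2k)(−8k − 2n − 9)    [combine like terms]
= (606n + 505n^2 − 202kn − 432 − 360n + 144k + 174k + 145kn − 58k^2 − 210n^2 − 175n^3 + 70kn^2 − 84kn − 70kn^2 + 28k^2n + 126k^2 + 105k^2n − 42k^3)(−8k − 2n − 9)    [distributive law]
= (246n + 295n^2 − 141kn − 432 + 318k + 68k^2 − 175n^3 + 133k^2n − 42k^3)(−8k − 2n − 9)    [combine like terms]
= −1968kn − 492n^2 − 2214n − 2360kn^2 − 590n^3 − 2655n^2 + 1128k^2n + 282kn^2 + 1269kn + 3456k + 864n + 3888 − 2544k^2 − 636kn − 2862k − 544k^3 − 136k^2n − 612k^2 + 1400kn^3 + 350n^4 + 1575n^3 − 1064k^3n − 266k^2n^2 − 1197k^2n + 336k^4 + 84k^3n + 378k^3    [distributive law]
= −1335kn − 3147n^2 − 1350n − 2078kn^2 + 985n^3 − 205k^2n + 594k + 3888 − 3156k^2 − 166k^3 + 1400kn^3 + 350n^4 − 980k^3n − 266k^2n^2 + 336k^4    [combine like terms]

−1335kn − 3147n^2 − 1350n − 2078kn^2 + 985n^3 − 205k^2n + 594k + 3888 − 3156k^2 − 166k^3 + 1400kn^3 + 350n^4 − 980k^3n − 266k^2n^2 + 336k^4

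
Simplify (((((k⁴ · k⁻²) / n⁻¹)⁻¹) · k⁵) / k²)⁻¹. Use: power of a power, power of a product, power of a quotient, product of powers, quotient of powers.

k⁻¹n

(((((k⁴ · k⁻²) / n⁻¹)⁻¹) · k⁵) / k²)⁻¹
= (((((k⁴ · k⁻²) / n⁻¹)⁻¹) · k⁵)⁻¹) / ((k²)⁻¹)    [power of a quotient]
= (((((k⁴ · k⁻²) / n⁻¹)⁻¹)⁻¹) · ((k⁵)⁻¹)) / ((k²)⁻¹)    [power of a product]
= ((((k⁴ · k⁻²) / n⁻¹)¹) · ((k⁵)⁻¹)) / ((k²)⁻¹)    [power of a power]
= ((((k⁴ · k⁻²)¹) / ((n⁻¹)¹)) · ((k⁵)⁻¹)) / ((k²)⁻¹)    [power of a quotient]
= (((((k⁴)¹) · ((k⁻²)¹)) / ((n⁻¹)¹)) · ((k⁵)⁻¹)) / ((k²)⁻¹)    [power of a product]
= (((k⁴ · ((k⁻²)¹)) / ((n⁻¹)¹)) · ((k⁵)⁻¹)) / ((k²)⁻¹)    [power of a power]
= (((k⁴ · k⁻²) / ((n⁻¹)¹)) · ((k⁵)⁻¹)) / ((k²)⁻¹)    [power of a power]
= ((k² / ((n⁻¹)¹)) · ((k⁵)⁻¹)) / ((k²)⁻¹)    [product of powers]
= ((k² / n⁻¹) · ((k⁵)⁻¹)) / ((k²)⁻¹)    [power of a power]
= ((k² / n⁻¹) · k⁻⁵) / ((k²)⁻¹)    [power of a power]
= ((k² / n⁻¹) · k⁻⁵) / k⁻²    [power of a power]
= k⁻¹n    [quotient of powers; product of powers]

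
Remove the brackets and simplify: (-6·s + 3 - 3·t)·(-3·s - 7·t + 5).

(-6·s + 3 - 3·t)·(-3·s - 7·t + 5)
= 18·s² + 42·s·t - 30·s - 9·s - 21·t + 15 + 9·s·t + 21·t² - 15·t    [distributive law]
= 18·s² + 51·s·t - 39·s - 36·t + 15 + 21·t²    [combine like terms]

18·s² + 51·s·t - 39·s - 36·t + 15 + 21·t²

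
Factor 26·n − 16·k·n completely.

2·n(13 − 8·k)

26·n − 16·k·n
= 2(13·n − 8·k·n)    [factor out 2]
= 2·n(13 − 8·k)    [factor out n]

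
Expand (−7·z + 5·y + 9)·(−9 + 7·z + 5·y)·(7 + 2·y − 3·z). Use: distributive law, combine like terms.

(−7·z + 5·y + 9)·(−9 + 7·z + 5·y)·(7 + 2·y − 3·z)
= (63·z − 49·z² − 35·y·z − 45·y + 35·y·z + 25·y² − 81 + 63·z + 45·y)·(7 + 2·y − 3·z)    [distributive law]
= (126·z − 49·z² + 25·y² − 81)·(7 + 2·y − 3·z)    [combine like terms]
= 882·z + 252·y·z − 378·z² − 343·z² − 98·y·z² + 147·z³ + 175·y² + 50·y³ − 75·y²·z − 567 − 162·y + 243·z    [distributive law]
= 1125·z + 252·y·z − 721·z² − 98·y·z² + 147·z³ + 175·y² + 50·y³ − 75·y²·z − 567 − 162·y    [combine like terms]

1125·z + 252·y·z − 721·z² − 98·y·z² + 147·z³ + 175·y² + 50·y³ − 75·y²·z − 567 − 162·y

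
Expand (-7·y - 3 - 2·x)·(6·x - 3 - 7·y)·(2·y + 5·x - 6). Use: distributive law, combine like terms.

189·x·y^2 - 164·x^2·y + 354·x·y - 210·y^2 - 234·y + 98·y^3 + 12·x^2 + 117·x - 54 - 60·x^3

(-7·y - 3 - 2·x)·(6·x - 3 - 7·y)·(2·y + 5·x - 6)
= (-42·x·y + 21·y + 49·y^2 - 18·x + 9 + 21·y - 12·x^2 + 6·x + 14·x·y)·(2·y + 5·x - 6)    [distributive law]
= (-28·x·y + 42·y + 49·y^2 - 12·x + 9 - 12·x^2)·(2·y + 5·x - 6)    [combine like terms]
= -56·x·y^2 - 140·x^2·y + 168·x·y + 84·y^2 + 210·x·y - 252·y + 98·y^3 + 245·x·y^2 - 294·y^2 - 24·x·y - 60·x^2 + 72·x + 18·y + 45·x - 54 - 24·x^2·y - 60·x^3 + 72·x^2    [distributive law]
= 189·x·y^2 - 164·x^2·y + 354·x·y - 210·y^2 - 234·y + 98·y^3 + 12·x^2 + 117·x - 54 - 60·x^3    [combine like terms]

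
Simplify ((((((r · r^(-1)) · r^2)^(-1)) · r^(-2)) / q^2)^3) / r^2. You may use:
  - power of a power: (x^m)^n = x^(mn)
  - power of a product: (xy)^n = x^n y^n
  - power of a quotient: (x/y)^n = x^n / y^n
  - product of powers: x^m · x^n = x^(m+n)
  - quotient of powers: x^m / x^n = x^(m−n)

q^(-6)r^(-14)

((((((r · r^(-1)) · r^2)^(-1)) · r^(-2)) / q^2)^3) / r^2
= ((((((r · r^(-1)) · r^2)^(-1)) · r^(-2))^3) / ((q^2)^3)) / r^2    [power of a quotient]
= ((((((r · r^(-1)) · r^2)^(-1))^3) · ((r^(-2))^3)) / ((q^2)^3)) / r^2    [power of a product]
= (((((r · r^(-1)) · r^2)^(-3)) · ((r^(-2))^3)) / ((q^2)^3)) / r^2    [power of a power]
= (((((r · r^(-1))^(-3)) · ((r^2)^(-3))) · ((r^(-2))^3)) / ((q^2)^3)) / r^2    [power of a product]
= (((((r^(-3)) · ((r^(-1))^(-3))) · ((r^2)^(-3))) · ((r^(-2))^3)) / ((q^2)^3)) / r^2    [power of a product]
= ((((r^(-3) · r^3) · ((r^2)^(-3))) · ((r^(-2))^3)) / ((q^2)^3)) / r^2    [power of a power]
= (((r^0 · ((r^2)^(-3))) · ((r^(-2))^3)) / ((q^2)^3)) / r^2    [product of powers]
= (((r^0 · r^(-6)) · ((r^(-2))^3)) / ((q^2)^3)) / r^2    [power of a power]
= ((r^(-6) · ((r^(-2))^3)) / ((q^2)^3)) / r^2    [product of powers]
= ((r^(-6) · r^(-6)) / ((q^2)^3)) / r^2    [power of a power]
= (r^(-12) / ((q^2)^3)) / r^2    [product of powers]
= (r^(-12) / q^6) / r^2    [power of a power]
= q^(-6)r^(-14)    [quotient of powers]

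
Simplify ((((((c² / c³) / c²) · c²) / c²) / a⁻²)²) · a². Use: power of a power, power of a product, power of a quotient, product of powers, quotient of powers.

((((((c² / c³) / c²) · c²) / c²) / a⁻²)²) · a²
= ((((((c² / c³) / c²) · c²) / c²)²) / ((a⁻²)²)) · a²    [power of a quotient]
= ((((((c² / c³) / c²) · c²)²) / ((c²)²)) / ((a⁻²)²)) · a²    [power of a quotient]
= ((((((c² / c³) / c²)²) · ((c²)²)) / ((c²)²)) / ((a⁻²)²)) · a²    [power of a product]
= ((((((c² / c³)²) / ((c²)²)) · ((c²)²)) / ((c²)²)) / ((a⁻²)²)) · a²    [power of a quotient]
= (((((((c²)²) / ((c³)²)) / ((c²)²)) · ((c²)²)) / ((c²)²)) / ((a⁻²)²)) · a²    [power of a quotient]
= (((((c⁴ / ((c³)²)) / ((c²)²)) · ((c²)²)) / ((c²)²)) / ((a⁻²)²)) · a²    [power of a power]
= (((((c⁴ / c⁶) / ((c²)²)) · ((c²)²)) / ((c²)²)) / ((a⁻²)²)) · a²    [power of a power]
= ((((c⁻² / ((c²)²)) · ((c²)²)) / ((c²)²)) / ((a⁻²)²)) · a²    [quotient of powers]
= ((((c⁻² / c⁴) · ((c²)²)) / ((c²)²)) / ((a⁻²)²)) · a²    [power of a power]
= (((c⁻⁶ · ((c²)²)) / ((c²)²)) / ((a⁻²)²)) · a²    [quotient of powers]
= (((c⁻⁶ · c⁴) / ((c²)²)) / ((a⁻²)²)) · a²    [power of a power]
= ((c⁻² / ((c²)²)) / ((a⁻²)²)) · a²    [product of powers]
= ((c⁻² / c⁴) / ((a⁻²)²)) · a²    [power of a power]
= (c⁻⁶ / ((a⁻²)²)) · a²    [quotient of powers]
= (c⁻⁶ / a⁻⁴) · a²    [power of a power]
= a⁶·c⁻⁶    [quotient of powers]

a⁶·c⁻⁶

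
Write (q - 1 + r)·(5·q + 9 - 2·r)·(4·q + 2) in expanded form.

(q - 1 + r)·(5·q + 9 - 2·r)·(4·q + 2)
= (5·q^2 + 9·q - 2·q·r - 5·q - 9 + 2·r + 5·q·r + 9·r - 2·r^2)·(4·q + 2)    [distributive law]
= (5·q^2 + 4·q + 3·q·r - 9 + 11·r - 2·r^2)·(4·q + 2)    [combine like terms]
= 20·q^3 + 10·q^2 + 16·q^2 + 8·q + 12·q^2·r + 6·q·r - 36·q - 18 + 44·q·r + 22·r - 8·q·r^2 - 4·r^2    [distributive law]
= 20·q^3 + 26·q^2 - 28·q + 12·q^2·r + 50·q·r - 18 + 22·r - 8·q·r^2 - 4·r^2    [combine like terms]

20·q^3 + 26·q^2 - 28·q + 12·q^2·r + 50·q·r - 18 + 22·r - 8·q·r^2 - 4·r^2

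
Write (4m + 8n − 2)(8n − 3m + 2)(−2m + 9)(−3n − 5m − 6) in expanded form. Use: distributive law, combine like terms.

(4m + 8n − 2)(8n − 3m + 2)(−2m + 9)(−3n − 5m − 6)
= (32mn − 12m^2 + 8m + 64n^2 − 24mn + 16n − 16n + 6m − 4)(−2m + 9)(−3n − 5m − 6)    [distributive law]
= (8mn − 12m^2 + 14m + 64n^2 − 4)(−2m + 9)(−3n − 5m − 6)    [combine like terms]
= (−16m^2n + 72mn + 24m^3 − 108m^2 − 28m^2 + 126m − 128mn^2 + 576n^2 + 8m − 36)(−3n − 5m − 6)    [distributive law]
= (−16m^2n + 72mn + 24m^3 − 136m^2 + 134m − 128mn^2 + 576n^2 − 36)(−3n − 5m − 6)    [combine like terms]
= 48m^2n^2 + 80m^3n + 96m^2n − 216mn^2 − 360m^2n − 432mn − 72m^3n − 120m^4 − 144m^3 + 408m^2n + 680m^3 + 816m^2 − 402mn − 670m^2 − 804m + 384mn^3 + 640m^2n^2 + 768mn^2 − 1728n^3 − 2880mn^2 − 3456n^2 + 108n + 180m + 216    [distributive law]
= 688m^2n^2 + 8m^3n + 144m^2n − 2328mn^2 − 834mn − 120m^4 + 536m^3 + 146m^2 − 624m + 384mn^3 − 1728n^3 − 3456n^2 + 108n + 216    [combine like terms]

688m^2n^2 + 8m^3n + 144m^2n − 2328mn^2 − 834mn − 120m^4 + 536m^3 + 146m^2 − 624m + 384mn^3 − 1728n^3 − 3456n^2 + 108n + 216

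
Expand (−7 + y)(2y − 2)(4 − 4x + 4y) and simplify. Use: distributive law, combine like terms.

−8y + 64xy − 56y² + 56 − 56x − 8xy² + 8y³

(−7 + y)(2y − 2)(4 − 4x + 4y)
= (−14y + 14 + 2y² − 2y)(4 − 4x + 4y)    [distributive law]
= (−16y + 14 + 2y²)(4 − 4x + 4y)    [combine like terms]
= −64y + 64xy − 64y² + 56 − 56x + 56y + 8y² − 8xy² + 8y³    [distributive law]
= −8y + 64xy − 56y² + 56 − 56x − 8xy² + 8y³    [combine like terms]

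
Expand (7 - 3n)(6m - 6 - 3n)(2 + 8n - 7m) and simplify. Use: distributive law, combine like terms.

378m + 321mn - 294m² - 84 - 342n - 6n² - 207mn² + 126m²n + 72n³

(7 - 3n)(6m - 6 - 3n)(2 + 8n - 7m)
= (42m - 42 - 21n - 18mn + 18n + 9n²)(2 + 8n - 7m)    [distributive law]
= (42m - 42 - 3n - 18mn + 9n²)(2 + 8n - 7m)    [combine like terms]
= 84m + 336mn - 294m² - 84 - 336n + 294m - 6n - 24n² + 21mn - 36mn - 144mn² + 126m²n + 18n² + 72n³ - 63mn²    [distributive law]
= 378m + 321mn - 294m² - 84 - 342n - 6n² - 207mn² + 126m²n + 72n³    [combine like terms]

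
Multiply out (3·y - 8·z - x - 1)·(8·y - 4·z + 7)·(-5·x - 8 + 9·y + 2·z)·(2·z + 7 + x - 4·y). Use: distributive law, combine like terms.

-2620·x·y^2·z - 1163·x·y^2 - 352·x^2·y^2 + 984·x·y^3 - 5266·y^2·z + 143·y^2 + 1812·y^3 + 2976·y^3·z - 864·y^4 - 1816·y^2·z^2 + 1544·x·y·z^2 + 1982·x·y·z + 560·x^2·y·z + 2724·y·z^2 - 780·y·z + 16·y·z^3 - 979·x·y + 76·x^2·y - 1393·y - 240·x·z^3 - 996·x·z^2 - 192·x^2·z^2 - 272·z^3 - 1716·z^2 + 128·z^4 + 2082·x·z + 144·x^2·z + 2926·z + 40·x^3·y - 20·x^3·z + 336·x^2 + 35·x^3 + 693·x + 392

(3·y - 8·z - x - 1)·(8·y - 4·z + 7)·(-5·x - 8 + 9·y + 2·z)·(2·z + 7 + x - 4·y)
= (24·y^2 - 12·y·z + 21·y - 64·y·z + 32·z^2 - 56·z - 8·x·y + 4·x·z - 7·x - 8·y + 4·z - 7)·(-5·x - 8 + 9·y + 2·z)·(2·z + 7 + x - 4·y)    [distributive law]
= (24·y^2 - 76·y·z + 13·y + 32·z^2 - 52·z - 8·x·y + 4·x·z - 7·x - 7)·(-5·x - 8 + 9·y + 2·z)·(2·z + 7 + x - 4·y)    [combine like terms]
= (-120·x·y^2 - 192·y^2 + 216·y^3 + 48·y^2·z + 380·x·y·z + 608·y·z - 684·y^2·z - 152·y·z^2 - 65·x·y - 104·y + 117·y^2 + 26·y·z - 160·x·z^2 - 256·z^2 + 288·y·z^2 + 64·z^3 + 260·x·z + 416·z - 468·y·z - 104·z^2 + 40·x^2·y + 64·x·y - 72·x·y^2 - 16·x·y·z - 20·x^2·z - 32·x·z + 36·x·y·z + 8·x·z^2 + 35·x^2 + 56·x - 63·x·y - 14·x·z + 35·x + 56 - 63·y - 14·z)·(2·z + 7 + x - 4·y)    [distributive law]
= (-192·x·y^2 - 75·y^2 + 216·y^3 - 636·y^2·z + 400·x·y·z + 166·y·z + 136·y·z^2 - 64·x·y - 167·y - 152·x·z^2 - 360·z^2 + 64·z^3 + 214·x·z + 402·z + 40·x^2·y - 20·x^2·z + 35·x^2 + 91·x + 56)·(2·z + 7 + x - 4·y)    [combine like terms]
= -384·x·y^2·z - 1344·x·y^2 - 192·x^2·y^2 + 768·x·y^3 - 150·y^2·z - 525·y^2 - 75·x·y^2 + 300·y^3 + 432·y^3·z + 1512·y^3 + 216·x·y^3 - 864·y^4 - 1272·y^2·z^2 - 4452·y^2·z - 636·x·y^2·z + 2544·y^3·z + 800·x·y·z^2 + 2800·x·y·z + 400·x^2·y·z - 1600·x·y^2·z + 332·y·z^2 + 1162·y·z + 166·x·y·z - 664·y^2·z + 272·y·z^3 + 952·y·z^2 + 136·x·y·z^2 - 544·y^2·z^2 - 128·x·y·z - 448·x·y - 64·x^2·y + 256·x·y^2 - 334·y·z - 1169·y - 167·x·y + 668·y^2 - 304·x·z^3 - 1064·x·z^2 - 152·x^2·z^2 + 608·x·y·z^2 - 720·z^3 - 2520·z^2 - 360·x·z^2 + 1440·y·z^2 + 128·z^4 + 448·z^3 + 64·x·z^3 - 256·y·z^3 + 428·x·z^2 + 1498·x·z + 214·x^2·z - 856·x·y·z + 804·z^2 + 2814·z + 402·x·z - 1608·y·z + 80·x^2·y·z + 280·x^2·y + 40·x^3·y - 160·x^2·y^2 - 40·x^2·z^2 - 140·x^2·z - 20·x^3·z + 80·x^2·y·z + 70·x^2·z + 245·x^2 + 35·x^3 - 140·x^2·y + 182·x·z + 637·x + 91·x^2 - 364·x·y + 112·z + 392 + 56·x - 224·y    [distributive law]
= -2620·x·y^2·z - 1163·x·y^2 - 352·x^2·y^2 + 984·x·y^3 - 5266·y^2·z + 143·y^2 + 1812·y^3 + 2976·y^3·z - 864·y^4 - 1816·y^2·z^2 + 1544·x·y·z^2 + 1982·x·y·z + 560·x^2·y·z + 2724·y·z^2 - 780·y·z + 16·y·z^3 - 979·x·y + 76·x^2·y - 1393·y - 240·x·z^3 - 996·x·z^2 - 192·x^2·z^2 - 272·z^3 - 1716·z^2 + 128·z^4 + 2082·x·z + 144·x^2·z + 2926·z + 40·x^3·y - 20·x^3·z + 336·x^2 + 35·x^3 + 693·x + 392    [combine like terms]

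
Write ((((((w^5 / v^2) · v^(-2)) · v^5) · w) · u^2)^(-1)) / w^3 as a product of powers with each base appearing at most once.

((((((w^5 / v^2) · v^(-2)) · v^5) · w) · u^2)^(-1)) / w^3
= ((((((w^5 / v^2) · v^(-2)) · v^5) · w)^(-1)) · ((u^2)^(-1))) / w^3    [power of a product]
= ((((((w^5 / v^2) · v^(-2)) · v^5)^(-1)) · (w^(-1))) · ((u^2)^(-1))) / w^3    [power of a product]
= ((((((w^5 / v^2) · v^(-2))^(-1)) · ((v^5)^(-1))) · (w^(-1))) · ((u^2)^(-1))) / w^3    [power of a product]
= ((((((w^5 / v^2)^(-1)) · ((v^(-2))^(-1))) · ((v^5)^(-1))) · (w^(-1))) · ((u^2)^(-1))) / w^3    [power of a product]
= (((((((w^5)^(-1)) / ((v^2)^(-1))) · ((v^(-2))^(-1))) · ((v^5)^(-1))) · (w^(-1))) · ((u^2)^(-1))) / w^3    [power of a quotient]
= (((((w^(-5) / ((v^2)^(-1))) · ((v^(-2))^(-1))) · ((v^5)^(-1))) · (w^(-1))) · ((u^2)^(-1))) / w^3    [power of a power]
= (((((w^(-5) / v^(-2)) · ((v^(-2))^(-1))) · ((v^5)^(-1))) · (w^(-1))) · ((u^2)^(-1))) / w^3    [power of a power]
= (((((w^(-5) / v^(-2)) · v^2) · ((v^5)^(-1))) · (w^(-1))) · ((u^2)^(-1))) / w^3    [power of a power]
= (((((w^(-5) / v^(-2)) · v^2) · v^(-5)) · (w^(-1))) · ((u^2)^(-1))) / w^3    [power of a power]
= (((((w^(-5) / v^(-2)) · v^2) · v^(-5)) · w^(-1)) · u^(-2)) / w^3    [power of a power]
= u^(-2)·v^(-1)·w^(-9)    [quotient of powers; product of powers]

u^(-2)·v^(-1)·w^(-9)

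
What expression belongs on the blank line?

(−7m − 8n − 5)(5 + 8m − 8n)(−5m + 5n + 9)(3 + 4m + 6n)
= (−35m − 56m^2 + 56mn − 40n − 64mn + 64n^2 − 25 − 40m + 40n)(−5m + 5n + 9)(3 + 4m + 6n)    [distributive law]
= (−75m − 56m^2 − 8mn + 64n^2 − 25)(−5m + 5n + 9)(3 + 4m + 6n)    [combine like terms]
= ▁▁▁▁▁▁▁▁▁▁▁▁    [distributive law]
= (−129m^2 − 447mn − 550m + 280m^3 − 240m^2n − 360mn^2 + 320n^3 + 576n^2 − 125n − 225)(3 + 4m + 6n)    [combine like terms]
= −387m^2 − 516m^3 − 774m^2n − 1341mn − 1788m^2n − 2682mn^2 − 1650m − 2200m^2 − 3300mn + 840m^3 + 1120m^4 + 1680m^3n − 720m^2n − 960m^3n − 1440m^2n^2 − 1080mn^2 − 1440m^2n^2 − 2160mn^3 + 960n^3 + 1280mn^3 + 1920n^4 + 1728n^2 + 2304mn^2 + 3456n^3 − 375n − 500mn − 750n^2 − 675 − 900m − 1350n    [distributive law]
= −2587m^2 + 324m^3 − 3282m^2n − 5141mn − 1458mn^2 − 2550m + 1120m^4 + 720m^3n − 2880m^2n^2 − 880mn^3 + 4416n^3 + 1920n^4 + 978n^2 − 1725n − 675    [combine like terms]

By distributive law:

(375m^2 − 375mn − 675m + 280m^3 − 280m^2n − 504m^2 + 40m^2n − 40mn^2 − 72mn − 320mn^2 + 320n^3 + 576n^2 + 125m − 125n − 225)(3 + 4m + 6n)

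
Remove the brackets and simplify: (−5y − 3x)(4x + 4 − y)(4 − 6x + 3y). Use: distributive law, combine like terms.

16xy + 66x^2y − 81xy^2 − 80y − 40y^2 + 15y^3 + 24x^2 + 72x^3 − 48x

(−5y − 3x)(4x + 4 − y)(4 − 6x + 3y)
= (−20xy − 20y + 5y^2 − 12x^2 − 12x + 3xy)(4 − 6x + 3y)    [distributive law]
= (−17xy − 20y + 5y^2 − 12x^2 − 12x)(4 − 6x + 3y)    [combine like terms]
= −68xy + 102x^2y − 51xy^2 − 80y + 120xy − 60y^2 + 20y^2 − 30xy^2 + 15y^3 − 48x^2 + 72x^3 − 36x^2y − 48x + 72x^2 − 36xy    [distributive law]
= 16xy + 66x^2y − 81xy^2 − 80y − 40y^2 + 15y^3 + 24x^2 + 72x^3 − 48x    [combine like terms]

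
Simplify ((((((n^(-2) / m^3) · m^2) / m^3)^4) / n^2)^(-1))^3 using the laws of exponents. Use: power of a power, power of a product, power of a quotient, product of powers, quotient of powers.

((((((n^(-2) / m^3) · m^2) / m^3)^4) / n^2)^(-1))^3
= (((((n^(-2) / m^3) · m^2) / m^3)^4) / n^2)^(-3)    [power of a power]
= (((((n^(-2) / m^3) · m^2) / m^3)^4)^(-3)) / ((n^2)^(-3))    [power of a quotient]
= ((((n^(-2) / m^3) · m^2) / m^3)^(-12)) / ((n^2)^(-3))    [power of a power]
= ((((n^(-2) / m^3) · m^2)^(-12)) / ((m^3)^(-12))) / ((n^2)^(-3))    [power of a quotient]
= ((((n^(-2) / m^3)^(-12)) · ((m^2)^(-12))) / ((m^3)^(-12))) / ((n^2)^(-3))    [power of a product]
= (((((n^(-2))^(-12)) / ((m^3)^(-12))) · ((m^2)^(-12))) / ((m^3)^(-12))) / ((n^2)^(-3))    [power of a quotient]
= (((n^24 / ((m^3)^(-12))) · ((m^2)^(-12))) / ((m^3)^(-12))) / ((n^2)^(-3))    [power of a power]
= (((n^24 / m^(-36)) · ((m^2)^(-12))) / ((m^3)^(-12))) / ((n^2)^(-3))    [power of a power]
= (((n^24 / m^(-36)) · m^(-24)) / ((m^3)^(-12))) / ((n^2)^(-3))    [power of a power]
= (((n^24 / m^(-36)) · m^(-24)) / m^(-36)) / ((n^2)^(-3))    [power of a power]
= (((n^24 / m^(-36)) · m^(-24)) / m^(-36)) / n^(-6)    [power of a power]
= m^48·n^30    [quotient of powers; product of powers]

m^48·n^30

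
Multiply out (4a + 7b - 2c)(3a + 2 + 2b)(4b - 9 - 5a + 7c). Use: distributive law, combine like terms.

(4a + 7b - 2c)(3a + 2 + 2b)(4b - 9 - 5a + 7c)
= (12a^2 + 8a + 8ab + 21ab + 14b + 14b^2 - 6ac - 4c - 4bc)(4b - 9 - 5a + 7c)    [distributive law]
= (12a^2 + 8a + 29ab + 14b + 14b^2 - 6ac - 4c - 4bc)(4b - 9 - 5a + 7c)    [combine like terms]
= 48a^2b - 108a^2 - 60a^3 + 84a^2c + 32ab - 72a - 40a^2 + 56ac + 116ab^2 - 261ab - 145a^2b + 203abc + 56b^2 - 126b - 70ab + 98bc + 56b^3 - 126b^2 - 70ab^2 + 98b^2c - 24abc + 54ac + 30a^2c - 42ac^2 - 16bc + 36c + 20ac - 28c^2 - 16b^2c + 36bc + 20abc - 28bc^2    [distributive law]
= -97a^2b - 148a^2 - 60a^3 + 114a^2c - 299ab - 72a + 130ac + 46ab^2 + 199abc - 70b^2 - 126b + 118bc + 56b^3 + 82b^2c - 42ac^2 + 36c - 28c^2 - 28bc^2    [combine like terms]

-97a^2b - 148a^2 - 60a^3 + 114a^2c - 299ab - 72a + 130ac + 46ab^2 + 199abc - 70b^2 - 126b + 118bc + 56b^3 + 82b^2c - 42ac^2 + 36c - 28c^2 - 28bc^2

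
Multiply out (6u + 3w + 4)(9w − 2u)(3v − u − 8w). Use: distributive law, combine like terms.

144uvw + 48u²w − 411uw² − 36u²v + 12u³ + 81vw² − 216w³ + 108vw + 28uw − 288w² − 24uv + 8u²

(6u + 3w + 4)(9w − 2u)(3v − u − 8w)
= (54uw − 12u² + 27w² − 6uw + 36w − 8u)(3v − u − 8w)    [distributive law]
= (48uw − 12u² + 27w² + 36w − 8u)(3v − u − 8w)    [combine like terms]
= 144uvw − 48u²w − 384uw² − 36u²v + 12u³ + 96u²w + 81vw² − 27uw² − 216w³ + 108vw − 36uw − 288w² − 24uv + 8u² + 64uw    [distributive law]
= 144uvw + 48u²w − 411uw² − 36u²v + 12u³ + 81vw² − 216w³ + 108vw + 28uw − 288w² − 24uv + 8u²    [combine like terms]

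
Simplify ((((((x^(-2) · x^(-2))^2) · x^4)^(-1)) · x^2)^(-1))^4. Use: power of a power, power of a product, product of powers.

((((((x^(-2) · x^(-2))^2) · x^4)^(-1)) · x^2)^(-1))^4
= (((((x^(-2) · x^(-2))^2) · x^4)^(-1)) · x^2)^(-4)    [power of a power]
= (((((x^(-2) · x^(-2))^2) · x^4)^(-1))^(-4)) · ((x^2)^(-4))    [power of a product]
= ((((x^(-2) · x^(-2))^2) · x^4)^4) · ((x^2)^(-4))    [power of a power]
= ((((x^(-2) · x^(-2))^2)^4) · ((x^4)^4)) · ((x^2)^(-4))    [power of a product]
= (((x^(-2) · x^(-2))^8) · ((x^4)^4)) · ((x^2)^(-4))    [power of a power]
= ((((x^(-2))^8) · ((x^(-2))^8)) · ((x^4)^4)) · ((x^2)^(-4))    [power of a product]
= ((x^(-16) · ((x^(-2))^8)) · ((x^4)^4)) · ((x^2)^(-4))    [power of a power]
= ((x^(-16) · x^(-16)) · ((x^4)^4)) · ((x^2)^(-4))    [power of a power]
= (x^(-32) · ((x^4)^4)) · ((x^2)^(-4))    [product of powers]
= (x^(-32) · x^16) · ((x^2)^(-4))    [power of a power]
= x^(-16) · ((x^2)^(-4))    [product of powers]
= x^(-16) · x^(-8)    [power of a power]
= x^(-24)    [product of powers]

x^(-24)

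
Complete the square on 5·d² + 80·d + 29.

5(d + 8)² - 291

5·d² + 80·d + 29
= 5(d² + 16·d) + 29    [factor out 5 from the d-terms]
= 5(d² + 16·d + 64 - 64) + 29    [add and subtract 64 inside the bracket]
= 5(d + 8)² - 320 + 29    [perfect-square identity]
= 5(d + 8)² - 291    [combine constants]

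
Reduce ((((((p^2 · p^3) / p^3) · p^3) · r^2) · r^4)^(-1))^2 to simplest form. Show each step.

p^(-10)r^(-12)

((((((p^2 · p^3) / p^3) · p^3) · r^2) · r^4)^(-1))^2
= (((((p^2 · p^3) / p^3) · p^3) · r^2) · r^4)^(-2)    [power of a power]
= (((((p^2 · p^3) / p^3) · p^3) · r^2)^(-2)) · ((r^4)^(-2))    [power of a product]
= (((((p^2 · p^3) / p^3) · p^3)^(-2)) · ((r^2)^(-2))) · ((r^4)^(-2))    [power of a product]
= (((((p^2 · p^3) / p^3)^(-2)) · ((p^3)^(-2))) · ((r^2)^(-2))) · ((r^4)^(-2))    [power of a product]
= (((((p^2 · p^3)^(-2)) / ((p^3)^(-2))) · ((p^3)^(-2))) · ((r^2)^(-2))) · ((r^4)^(-2))    [power of a quotient]
= ((((((p^2)^(-2)) · ((p^3)^(-2))) / ((p^3)^(-2))) · ((p^3)^(-2))) · ((r^2)^(-2))) · ((r^4)^(-2))    [power of a product]
= ((((p^(-4) · ((p^3)^(-2))) / ((p^3)^(-2))) · ((p^3)^(-2))) · ((r^2)^(-2))) · ((r^4)^(-2))    [power of a power]
= ((((p^(-4) · p^(-6)) / ((p^3)^(-2))) · ((p^3)^(-2))) · ((r^2)^(-2))) · ((r^4)^(-2))    [power of a power]
= (((p^(-10) / ((p^3)^(-2))) · ((p^3)^(-2))) · ((r^2)^(-2))) · ((r^4)^(-2))    [product of powers]
= (((p^(-10) / p^(-6)) · ((p^3)^(-2))) · ((r^2)^(-2))) · ((r^4)^(-2))    [power of a power]
= ((p^(-4) · ((p^3)^(-2))) · ((r^2)^(-2))) · ((r^4)^(-2))    [quotient of powers]
= ((p^(-4) · p^(-6)) · ((r^2)^(-2))) · ((r^4)^(-2))    [power of a power]
= (p^(-10) · ((r^2)^(-2))) · ((r^4)^(-2))    [product of powers]
= (p^(-10) · r^(-4)) · ((r^4)^(-2))    [power of a power]
= (p^(-10) · r^(-4)) · r^(-8)    [power of a power]
= p^(-10)r^(-12)    [product of powers]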